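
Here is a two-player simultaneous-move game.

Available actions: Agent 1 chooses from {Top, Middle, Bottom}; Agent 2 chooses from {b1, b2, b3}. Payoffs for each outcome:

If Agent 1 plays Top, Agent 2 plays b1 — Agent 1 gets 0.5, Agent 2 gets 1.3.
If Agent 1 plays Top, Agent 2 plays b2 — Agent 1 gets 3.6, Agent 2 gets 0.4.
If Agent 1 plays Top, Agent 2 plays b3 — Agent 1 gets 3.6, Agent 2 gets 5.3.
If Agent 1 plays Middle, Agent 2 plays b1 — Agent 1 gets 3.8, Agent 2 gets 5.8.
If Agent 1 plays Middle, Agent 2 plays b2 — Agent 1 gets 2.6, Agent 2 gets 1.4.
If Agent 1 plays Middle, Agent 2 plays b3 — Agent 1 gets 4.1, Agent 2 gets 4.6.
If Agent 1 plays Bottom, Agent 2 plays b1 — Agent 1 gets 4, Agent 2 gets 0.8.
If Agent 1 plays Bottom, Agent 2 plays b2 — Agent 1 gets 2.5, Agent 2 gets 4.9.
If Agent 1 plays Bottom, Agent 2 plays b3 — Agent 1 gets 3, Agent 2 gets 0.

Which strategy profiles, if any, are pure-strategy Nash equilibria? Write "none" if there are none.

(Top, b1): Agent 1 can switch to Middle (0.5 → 3.8). Not NE.
(Top, b2): Agent 2 can switch to b1 (0.4 → 1.3). Not NE.
(Top, b3): Agent 1 can switch to Middle (3.6 → 4.1). Not NE.
(Middle, b1): Agent 1 can switch to Bottom (3.8 → 4). Not NE.
(Middle, b2): Agent 1 can switch to Top (2.6 → 3.6). Not NE.
(Middle, b3): Agent 2 can switch to b1 (4.6 → 5.8). Not NE.
(Bottom, b1): Agent 2 can switch to b2 (0.8 → 4.9). Not NE.
(Bottom, b2): Agent 1 can switch to Top (2.5 → 3.6). Not NE.
(Bottom, b3): Agent 1 can switch to Top (3 → 3.6). Not NE.

This game has no pure Nash equilibrium.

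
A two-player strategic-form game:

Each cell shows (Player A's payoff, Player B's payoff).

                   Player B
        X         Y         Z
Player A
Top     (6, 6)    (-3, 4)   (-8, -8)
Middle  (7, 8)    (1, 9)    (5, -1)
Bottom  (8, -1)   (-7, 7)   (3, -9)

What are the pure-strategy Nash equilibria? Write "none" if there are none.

The unique pure-strategy Nash equilibrium is (Middle, Y).

Check each profile: it is a Nash equilibrium iff no player can strictly gain by switching unilaterally.
(Top, X): Player A can switch to Middle (6 → 7). Not NE.
(Top, Y): Player A can switch to Middle (-3 → 1). Not NE.
(Top, Z): Player A can switch to Middle (-8 → 5). Not NE.
(Middle, X): Player A can switch to Bottom (7 → 8). Not NE.
(Middle, Y): Player A gets 1, best alternative -3; Player B gets 9, best alternative 8. No profitable deviation — NE.
(Middle, Z): Player B can switch to X (-1 → 8). Not NE.
(Bottom, X): Player B can switch to Y (-1 → 7). Not NE.
(The remaining 2 profiles each have a profitable deviation by the same check.)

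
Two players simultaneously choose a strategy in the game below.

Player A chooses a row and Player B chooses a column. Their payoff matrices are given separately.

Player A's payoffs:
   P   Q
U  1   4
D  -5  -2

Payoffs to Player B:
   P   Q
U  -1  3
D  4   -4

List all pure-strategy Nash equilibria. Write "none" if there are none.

For each strategy profile, look for a profitable unilateral deviation.
(U, P): Player B can switch to Q (-1 → 3). Not NE.
(U, Q): Player A gets 4, best alternative -2; Player B gets 3, best alternative -1. No profitable deviation — NE.
(D, P): Player A can switch to U (-5 → 1). Not NE.
(D, Q): Player A can switch to U (-2 → 4). Not NE.

(U, Q)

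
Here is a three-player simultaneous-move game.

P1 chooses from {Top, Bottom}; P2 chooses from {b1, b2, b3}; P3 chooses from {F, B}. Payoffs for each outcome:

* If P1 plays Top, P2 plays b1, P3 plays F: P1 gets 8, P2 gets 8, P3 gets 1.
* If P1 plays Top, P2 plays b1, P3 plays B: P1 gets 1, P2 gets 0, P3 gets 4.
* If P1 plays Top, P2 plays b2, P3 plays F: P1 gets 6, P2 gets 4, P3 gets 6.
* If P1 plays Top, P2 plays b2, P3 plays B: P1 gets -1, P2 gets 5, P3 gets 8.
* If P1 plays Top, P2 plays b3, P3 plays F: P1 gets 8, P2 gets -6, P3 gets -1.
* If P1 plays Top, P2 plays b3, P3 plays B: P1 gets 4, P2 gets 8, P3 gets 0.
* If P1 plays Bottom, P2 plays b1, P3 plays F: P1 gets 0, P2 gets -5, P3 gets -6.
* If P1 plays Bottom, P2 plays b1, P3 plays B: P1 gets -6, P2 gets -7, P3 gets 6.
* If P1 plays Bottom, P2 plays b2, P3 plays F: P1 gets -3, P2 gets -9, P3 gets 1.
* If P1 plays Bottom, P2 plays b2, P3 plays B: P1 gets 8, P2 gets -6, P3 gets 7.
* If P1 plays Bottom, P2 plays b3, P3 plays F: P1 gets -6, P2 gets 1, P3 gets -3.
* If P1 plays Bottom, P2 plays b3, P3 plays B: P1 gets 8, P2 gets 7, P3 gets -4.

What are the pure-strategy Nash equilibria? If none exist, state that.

Mark each player's best response to every combination of opponents' strategies; a profile where every player is best-responding is a pure Nash equilibrium.
P1 against (b1, F): payoffs 8, 0 → best response Top.
P1 against (b1, B): payoffs 1, -6 → best response Top.
P1 against (b2, F): payoffs 6, -3 → best response Top.
P1 against (b2, B): payoffs -1, 8 → best response Bottom.
P1 against (b3, F): payoffs 8, -6 → best response Top.
P1 against (b3, B): payoffs 4, 8 → best response Bottom.
P2 against (Top, F): payoffs 8, 4, -6 → best response b1.
P2 against (Top, B): payoffs 0, 5, 8 → best response b3.
P2 against (Bottom, F): payoffs -5, -9, 1 → best response b3.
P2 against (Bottom, B): payoffs -7, -6, 7 → best response b3.
P3 against (Top, b1): payoffs 1, 4 → best response B.
P3 against (Top, b2): payoffs 6, 8 → best response B.
P3 against (Top, b3): payoffs -1, 0 → best response B.
P3 against (Bottom, b1): payoffs -6, 6 → best response B.
P3 against (Bottom, b2): payoffs 1, 7 → best response B.
P3 against (Bottom, b3): payoffs -3, -4 → best response F.
No profile is a mutual best response for all players.

There is no pure-strategy Nash equilibrium.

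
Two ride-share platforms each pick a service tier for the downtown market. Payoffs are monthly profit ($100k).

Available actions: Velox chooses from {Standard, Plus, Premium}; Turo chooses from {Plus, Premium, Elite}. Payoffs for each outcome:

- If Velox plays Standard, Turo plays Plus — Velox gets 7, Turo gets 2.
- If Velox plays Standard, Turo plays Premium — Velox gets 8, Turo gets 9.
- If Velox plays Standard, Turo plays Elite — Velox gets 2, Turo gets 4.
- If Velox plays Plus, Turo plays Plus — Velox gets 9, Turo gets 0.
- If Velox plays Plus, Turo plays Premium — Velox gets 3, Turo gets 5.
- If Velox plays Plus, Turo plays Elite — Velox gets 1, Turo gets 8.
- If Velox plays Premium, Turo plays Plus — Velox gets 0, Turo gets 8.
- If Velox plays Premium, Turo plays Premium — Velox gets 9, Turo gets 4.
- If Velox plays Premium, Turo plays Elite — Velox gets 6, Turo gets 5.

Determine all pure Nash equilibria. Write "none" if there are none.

Check each profile: it is a Nash equilibrium iff no player can strictly gain by switching unilaterally.
(Standard, Plus): Velox can switch to Plus (7 → 9). Not NE.
(Standard, Premium): Velox can switch to Premium (8 → 9). Not NE.
(Standard, Elite): Velox can switch to Premium (2 → 6). Not NE.
(Plus, Plus): Turo can switch to Premium (0 → 5). Not NE.
(Plus, Premium): Velox can switch to Standard (3 → 8). Not NE.
(Plus, Elite): Velox can switch to Standard (1 → 2). Not NE.
(Premium, Plus): Velox can switch to Standard (0 → 7). Not NE.
(Premium, Premium): Turo can switch to Plus (4 → 8). Not NE.
(The remaining 1 profile has a profitable deviation by the same check.)

none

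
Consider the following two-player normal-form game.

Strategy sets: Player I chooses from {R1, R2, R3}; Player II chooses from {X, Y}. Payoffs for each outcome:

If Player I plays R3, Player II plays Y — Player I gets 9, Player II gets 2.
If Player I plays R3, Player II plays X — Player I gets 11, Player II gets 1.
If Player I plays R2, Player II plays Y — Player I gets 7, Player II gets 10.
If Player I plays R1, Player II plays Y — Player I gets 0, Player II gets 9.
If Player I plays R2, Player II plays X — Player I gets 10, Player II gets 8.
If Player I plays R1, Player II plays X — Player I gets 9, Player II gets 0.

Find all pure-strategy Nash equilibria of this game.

Pure NE: (R3, Y)

Player I against X: payoffs 9, 10, 11 → best response R3.
Player I against Y: payoffs 0, 7, 9 → best response R3.
Player II against R1: payoffs 0, 9 → best response Y.
Player II against R2: payoffs 8, 10 → best response Y.
Player II against R3: payoffs 1, 2 → best response Y.
Mutual best responses: (R3, Y).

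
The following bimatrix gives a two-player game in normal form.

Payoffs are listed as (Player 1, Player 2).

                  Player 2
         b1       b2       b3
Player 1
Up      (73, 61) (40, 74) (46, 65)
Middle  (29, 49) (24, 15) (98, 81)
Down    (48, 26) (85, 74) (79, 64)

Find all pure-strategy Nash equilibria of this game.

The pure Nash equilibria are (Middle, b3); (Down, b2).

Mark each player's best response to every combination of opponents' strategies; a profile where every player is best-responding is a pure Nash equilibrium.
Player 1 against b1: payoffs 73, 29, 48 → best response Up.
Player 1 against b2: payoffs 40, 24, 85 → best response Down.
Player 1 against b3: payoffs 46, 98, 79 → best response Middle.
Player 2 against Up: payoffs 61, 74, 65 → best response b2.
Player 2 against Middle: payoffs 49, 15, 81 → best response b3.
Player 2 against Down: payoffs 26, 74, 64 → best response b2.
Mutual best responses: (Middle, b3); (Down, b2).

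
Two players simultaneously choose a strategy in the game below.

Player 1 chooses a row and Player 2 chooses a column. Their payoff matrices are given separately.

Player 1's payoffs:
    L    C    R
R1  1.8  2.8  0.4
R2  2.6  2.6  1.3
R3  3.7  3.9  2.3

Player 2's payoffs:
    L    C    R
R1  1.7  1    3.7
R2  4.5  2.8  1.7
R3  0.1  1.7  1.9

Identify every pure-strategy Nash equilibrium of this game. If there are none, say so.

The unique pure-strategy Nash equilibrium is (R3, R).

Mark each player's best response to every combination of opponents' strategies; a profile where every player is best-responding is a pure Nash equilibrium.
Player 1 against L: payoffs 1.8, 2.6, 3.7 → best response R3.
Player 1 against C: payoffs 2.8, 2.6, 3.9 → best response R3.
Player 1 against R: payoffs 0.4, 1.3, 2.3 → best response R3.
Player 2 against R1: payoffs 1.7, 1, 3.7 → best response R.
Player 2 against R2: payoffs 4.5, 2.8, 1.7 → best response L.
Player 2 against R3: payoffs 0.1, 1.7, 1.9 → best response R.
Mutual best responses: (R3, R).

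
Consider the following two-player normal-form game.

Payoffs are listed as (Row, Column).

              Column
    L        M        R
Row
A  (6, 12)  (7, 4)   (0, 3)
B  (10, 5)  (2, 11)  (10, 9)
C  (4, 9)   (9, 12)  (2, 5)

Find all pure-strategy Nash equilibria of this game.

For each player, find the best response to each opponent profile; mutual best responses are the pure NE.
Row against L: payoffs 6, 10, 4 → best response B.
Row against M: payoffs 7, 2, 9 → best response C.
Row against R: payoffs 0, 10, 2 → best response B.
Column against A: payoffs 12, 4, 3 → best response L.
Column against B: payoffs 5, 11, 9 → best response M.
Column against C: payoffs 9, 12, 5 → best response M.
Mutual best responses: (C, M).

Pure NE: (C, M)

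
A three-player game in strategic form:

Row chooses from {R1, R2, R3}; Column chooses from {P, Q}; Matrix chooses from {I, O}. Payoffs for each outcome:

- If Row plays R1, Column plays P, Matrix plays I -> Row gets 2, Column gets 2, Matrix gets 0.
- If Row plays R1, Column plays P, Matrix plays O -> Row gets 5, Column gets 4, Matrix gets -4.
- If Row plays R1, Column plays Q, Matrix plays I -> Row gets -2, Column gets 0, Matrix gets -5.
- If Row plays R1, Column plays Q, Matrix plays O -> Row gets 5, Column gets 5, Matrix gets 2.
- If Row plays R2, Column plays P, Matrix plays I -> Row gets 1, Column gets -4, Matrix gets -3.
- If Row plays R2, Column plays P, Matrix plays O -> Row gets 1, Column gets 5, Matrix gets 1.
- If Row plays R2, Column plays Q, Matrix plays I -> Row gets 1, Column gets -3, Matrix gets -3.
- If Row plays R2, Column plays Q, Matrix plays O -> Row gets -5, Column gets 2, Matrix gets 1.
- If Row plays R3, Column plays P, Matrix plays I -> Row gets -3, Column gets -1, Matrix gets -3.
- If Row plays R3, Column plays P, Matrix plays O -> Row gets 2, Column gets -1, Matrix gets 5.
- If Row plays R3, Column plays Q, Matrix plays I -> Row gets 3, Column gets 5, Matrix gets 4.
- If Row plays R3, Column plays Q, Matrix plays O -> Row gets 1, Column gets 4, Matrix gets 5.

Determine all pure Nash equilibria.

(R1, P, I); (R1, Q, O)

Row against (P, I): payoffs 2, 1, -3 → best response R1.
Row against (P, O): payoffs 5, 1, 2 → best response R1.
Row against (Q, I): payoffs -2, 1, 3 → best response R3.
Row against (Q, O): payoffs 5, -5, 1 → best response R1.
Column against (R1, I): payoffs 2, 0 → best response P.
Column against (R1, O): payoffs 4, 5 → best response Q.
Column against (R2, I): payoffs -4, -3 → best response Q.
Column against (R2, O): payoffs 5, 2 → best response P.
Column against (R3, I): payoffs -1, 5 → best response Q.
Column against (R3, O): payoffs -1, 4 → best response Q.
Matrix against (R1, P): payoffs 0, -4 → best response I.
Matrix against (R1, Q): payoffs -5, 2 → best response O.
Matrix against (R2, P): payoffs -3, 1 → best response O.
Matrix against (R2, Q): payoffs -3, 1 → best response O.
Matrix against (R3, P): payoffs -3, 5 → best response O.
Matrix against (R3, Q): payoffs 4, 5 → best response O.
Mutual best responses: (R1, P, I); (R1, Q, O).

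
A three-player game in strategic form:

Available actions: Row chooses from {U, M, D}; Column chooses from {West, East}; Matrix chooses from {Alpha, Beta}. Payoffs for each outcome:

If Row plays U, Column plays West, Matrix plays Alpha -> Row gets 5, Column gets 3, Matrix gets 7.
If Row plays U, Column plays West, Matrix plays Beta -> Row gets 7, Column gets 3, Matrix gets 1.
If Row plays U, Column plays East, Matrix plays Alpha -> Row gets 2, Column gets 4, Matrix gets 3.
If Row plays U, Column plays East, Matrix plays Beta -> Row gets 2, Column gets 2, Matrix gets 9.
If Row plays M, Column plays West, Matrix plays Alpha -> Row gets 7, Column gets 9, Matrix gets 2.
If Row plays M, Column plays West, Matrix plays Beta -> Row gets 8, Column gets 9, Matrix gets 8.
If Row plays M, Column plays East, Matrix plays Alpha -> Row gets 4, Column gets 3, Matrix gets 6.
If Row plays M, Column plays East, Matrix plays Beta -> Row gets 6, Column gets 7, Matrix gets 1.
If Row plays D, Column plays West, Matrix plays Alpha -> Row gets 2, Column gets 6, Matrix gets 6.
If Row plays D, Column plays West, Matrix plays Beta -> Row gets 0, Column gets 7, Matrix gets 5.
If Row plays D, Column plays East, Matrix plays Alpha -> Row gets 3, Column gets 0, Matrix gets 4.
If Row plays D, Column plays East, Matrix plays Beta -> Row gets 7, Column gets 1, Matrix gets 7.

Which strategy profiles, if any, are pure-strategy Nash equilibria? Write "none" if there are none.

Pure NE: (M, West, Beta)

Row against (West, Alpha): payoffs 5, 7, 2 → best response M.
Row against (West, Beta): payoffs 7, 8, 0 → best response M.
Row against (East, Alpha): payoffs 2, 4, 3 → best response M.
Row against (East, Beta): payoffs 2, 6, 7 → best response D.
Column against (U, Alpha): payoffs 3, 4 → best response East.
Column against (U, Beta): payoffs 3, 2 → best response West.
Column against (M, Alpha): payoffs 9, 3 → best response West.
Column against (M, Beta): payoffs 9, 7 → best response West.
Column against (D, Alpha): payoffs 6, 0 → best response West.
Column against (D, Beta): payoffs 7, 1 → best response West.
Matrix against (U, West): payoffs 7, 1 → best response Alpha.
Matrix against (U, East): payoffs 3, 9 → best response Beta.
Matrix against (M, West): payoffs 2, 8 → best response Beta.
Matrix against (M, East): payoffs 6, 1 → best response Alpha.
Matrix against (D, West): payoffs 6, 5 → best response Alpha.
Matrix against (D, East): payoffs 4, 7 → best response Beta.
Mutual best responses: (M, West, Beta).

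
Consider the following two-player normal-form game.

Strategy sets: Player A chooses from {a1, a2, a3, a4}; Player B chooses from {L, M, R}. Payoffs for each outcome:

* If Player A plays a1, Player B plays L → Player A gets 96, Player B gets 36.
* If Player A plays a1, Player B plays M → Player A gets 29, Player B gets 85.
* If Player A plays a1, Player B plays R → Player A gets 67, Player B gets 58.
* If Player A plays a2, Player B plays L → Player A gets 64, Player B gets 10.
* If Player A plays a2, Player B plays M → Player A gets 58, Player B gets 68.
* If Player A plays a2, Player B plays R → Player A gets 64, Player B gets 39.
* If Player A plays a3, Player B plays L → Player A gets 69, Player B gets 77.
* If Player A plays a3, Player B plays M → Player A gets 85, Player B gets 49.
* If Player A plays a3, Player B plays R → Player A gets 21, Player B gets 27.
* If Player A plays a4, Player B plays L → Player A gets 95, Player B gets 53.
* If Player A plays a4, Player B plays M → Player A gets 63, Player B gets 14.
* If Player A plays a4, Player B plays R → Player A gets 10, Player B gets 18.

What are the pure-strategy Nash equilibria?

none

For each strategy profile, look for a profitable unilateral deviation.
(a1, L): Player B can switch to M (36 → 85). Not NE.
(a1, M): Player A can switch to a2 (29 → 58). Not NE.
(a1, R): Player B can switch to M (58 → 85). Not NE.
(a2, L): Player A can switch to a1 (64 → 96). Not NE.
(a2, M): Player A can switch to a3 (58 → 85). Not NE.
(a2, R): Player A can switch to a1 (64 → 67). Not NE.
(a3, L): Player A can switch to a1 (69 → 96). Not NE.
(a3, M): Player B can switch to L (49 → 77). Not NE.
(a3, R): Player A can switch to a1 (21 → 67). Not NE.
(a4, L): Player A can switch to a1 (95 → 96). Not NE.
(a4, M): Player A can switch to a3 (63 → 85). Not NE.
(a4, R): Player A can switch to a1 (10 → 67). Not NE.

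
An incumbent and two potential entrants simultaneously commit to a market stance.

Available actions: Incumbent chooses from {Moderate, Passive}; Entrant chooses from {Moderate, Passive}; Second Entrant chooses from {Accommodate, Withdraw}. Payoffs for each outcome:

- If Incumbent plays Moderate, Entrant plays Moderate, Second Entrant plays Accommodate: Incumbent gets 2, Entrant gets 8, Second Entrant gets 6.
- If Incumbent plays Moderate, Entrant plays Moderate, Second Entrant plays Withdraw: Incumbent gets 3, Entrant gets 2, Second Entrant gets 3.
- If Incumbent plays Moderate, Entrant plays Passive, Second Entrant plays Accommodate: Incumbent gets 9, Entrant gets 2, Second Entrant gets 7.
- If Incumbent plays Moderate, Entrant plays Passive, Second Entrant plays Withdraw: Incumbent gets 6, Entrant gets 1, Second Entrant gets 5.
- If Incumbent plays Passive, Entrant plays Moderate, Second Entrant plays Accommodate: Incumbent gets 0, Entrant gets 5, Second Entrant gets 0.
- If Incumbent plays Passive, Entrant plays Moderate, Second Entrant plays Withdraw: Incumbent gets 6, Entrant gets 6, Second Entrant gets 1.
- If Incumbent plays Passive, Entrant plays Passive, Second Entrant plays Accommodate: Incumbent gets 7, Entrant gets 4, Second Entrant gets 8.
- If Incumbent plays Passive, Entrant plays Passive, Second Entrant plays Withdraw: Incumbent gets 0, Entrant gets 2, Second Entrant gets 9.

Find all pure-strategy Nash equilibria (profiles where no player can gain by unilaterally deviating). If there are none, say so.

(Moderate, Moderate, Accommodate): Incumbent gets 2, best alternative 0; Entrant gets 8, best alternative 2; Second Entrant gets 6, best alternative 3. No profitable deviation — NE.
(Moderate, Moderate, Withdraw): Incumbent can switch to Passive (3 → 6). Not NE.
(Moderate, Passive, Accommodate): Entrant can switch to Moderate (2 → 8). Not NE.
(Moderate, Passive, Withdraw): Entrant can switch to Moderate (1 → 2). Not NE.
(Passive, Moderate, Accommodate): Incumbent can switch to Moderate (0 → 2). Not NE.
(Passive, Moderate, Withdraw): Incumbent gets 6, best alternative 3; Entrant gets 6, best alternative 2; Second Entrant gets 1, best alternative 0. No profitable deviation — NE.
(Passive, Passive, Accommodate): Incumbent can switch to Moderate (7 → 9). Not NE.
(Passive, Passive, Withdraw): Incumbent can switch to Moderate (0 → 6). Not NE.

Pure-strategy Nash equilibria: (Moderate, Moderate, Accommodate); (Passive, Moderate, Withdraw)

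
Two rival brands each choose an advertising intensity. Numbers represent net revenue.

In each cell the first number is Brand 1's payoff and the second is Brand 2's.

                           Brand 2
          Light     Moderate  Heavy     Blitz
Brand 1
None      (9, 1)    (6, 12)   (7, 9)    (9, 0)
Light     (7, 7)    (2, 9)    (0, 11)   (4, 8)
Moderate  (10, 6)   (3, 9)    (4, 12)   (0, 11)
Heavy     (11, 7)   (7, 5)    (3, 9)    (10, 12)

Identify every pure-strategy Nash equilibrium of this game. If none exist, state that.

Mark each player's best response to every combination of opponents' strategies; a profile where every player is best-responding is a pure Nash equilibrium.
Brand 1 against Light: payoffs 9, 7, 10, 11 → best response Heavy.
Brand 1 against Moderate: payoffs 6, 2, 3, 7 → best response Heavy.
Brand 1 against Heavy: payoffs 7, 0, 4, 3 → best response None.
Brand 1 against Blitz: payoffs 9, 4, 0, 10 → best response Heavy.
Brand 2 against None: payoffs 1, 12, 9, 0 → best response Moderate.
Brand 2 against Light: payoffs 7, 9, 11, 8 → best response Heavy.
Brand 2 against Moderate: payoffs 6, 9, 12, 11 → best response Heavy.
Brand 2 against Heavy: payoffs 7, 5, 9, 12 → best response Blitz.
Mutual best responses: (Heavy, Blitz).

Pure NE: (Heavy, Blitz)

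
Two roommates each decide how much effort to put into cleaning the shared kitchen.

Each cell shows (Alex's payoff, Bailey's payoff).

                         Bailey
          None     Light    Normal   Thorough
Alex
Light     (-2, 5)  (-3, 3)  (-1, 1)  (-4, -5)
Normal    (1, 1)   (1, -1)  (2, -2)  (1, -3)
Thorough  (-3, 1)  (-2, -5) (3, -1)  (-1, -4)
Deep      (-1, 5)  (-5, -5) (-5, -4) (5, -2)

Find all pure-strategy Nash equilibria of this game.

For each strategy profile, look for a profitable unilateral deviation.
(Light, None): Alex can switch to Normal (-2 → 1). Not NE.
(Light, Light): Alex can switch to Normal (-3 → 1). Not NE.
(Light, Normal): Alex can switch to Normal (-1 → 2). Not NE.
(Light, Thorough): Alex can switch to Normal (-4 → 1). Not NE.
(Normal, None): Alex gets 1, best alternative -1; Bailey gets 1, best alternative -1. No profitable deviation — NE.
(Normal, Light): Bailey can switch to None (-1 → 1). Not NE.
(Normal, Normal): Alex can switch to Thorough (2 → 3). Not NE.
(Normal, Thorough): Alex can switch to Deep (1 → 5). Not NE.
(Thorough, None): Alex can switch to Light (-3 → -2). Not NE.
(Thorough, Light): Alex can switch to Normal (-2 → 1). Not NE.
(Thorough, Normal): Bailey can switch to None (-1 → 1). Not NE.
(The remaining 5 profiles each have a profitable deviation by the same check.)

The unique pure-strategy Nash equilibrium is (Normal, None).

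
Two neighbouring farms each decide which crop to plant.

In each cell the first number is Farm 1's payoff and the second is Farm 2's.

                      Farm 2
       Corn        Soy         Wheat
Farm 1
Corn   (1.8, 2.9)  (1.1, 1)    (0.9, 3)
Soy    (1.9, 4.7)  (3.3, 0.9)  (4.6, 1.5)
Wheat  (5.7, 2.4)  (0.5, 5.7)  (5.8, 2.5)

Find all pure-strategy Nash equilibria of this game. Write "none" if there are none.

none

Mark each player's best response to every combination of opponents' strategies; a profile where every player is best-responding is a pure Nash equilibrium.
Farm 1 against Corn: payoffs 1.8, 1.9, 5.7 → best response Wheat.
Farm 1 against Soy: payoffs 1.1, 3.3, 0.5 → best response Soy.
Farm 1 against Wheat: payoffs 0.9, 4.6, 5.8 → best response Wheat.
Farm 2 against Corn: payoffs 2.9, 1, 3 → best response Wheat.
Farm 2 against Soy: payoffs 4.7, 0.9, 1.5 → best response Corn.
Farm 2 against Wheat: payoffs 2.4, 5.7, 2.5 → best response Soy.
No profile is a mutual best response for all players.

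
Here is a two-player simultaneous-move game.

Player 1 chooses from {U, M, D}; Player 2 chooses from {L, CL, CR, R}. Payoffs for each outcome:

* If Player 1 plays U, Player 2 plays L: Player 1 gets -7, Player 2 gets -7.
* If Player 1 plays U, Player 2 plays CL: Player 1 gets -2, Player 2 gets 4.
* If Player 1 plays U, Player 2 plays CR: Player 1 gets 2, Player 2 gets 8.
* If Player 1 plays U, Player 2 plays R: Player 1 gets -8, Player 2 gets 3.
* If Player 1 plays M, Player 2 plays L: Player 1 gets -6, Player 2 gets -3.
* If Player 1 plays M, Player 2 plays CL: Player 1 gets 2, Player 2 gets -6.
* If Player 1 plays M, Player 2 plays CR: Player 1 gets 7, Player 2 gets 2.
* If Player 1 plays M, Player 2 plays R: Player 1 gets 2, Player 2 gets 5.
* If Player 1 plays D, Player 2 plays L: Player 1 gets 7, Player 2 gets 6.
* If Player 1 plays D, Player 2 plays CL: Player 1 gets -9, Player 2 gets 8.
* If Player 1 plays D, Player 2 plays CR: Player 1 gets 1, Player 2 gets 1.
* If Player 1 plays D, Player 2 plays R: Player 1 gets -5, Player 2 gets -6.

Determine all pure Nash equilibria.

(U, L): Player 1 can switch to M (-7 → -6). Not NE.
(U, CL): Player 1 can switch to M (-2 → 2). Not NE.
(U, CR): Player 1 can switch to M (2 → 7). Not NE.
(U, R): Player 1 can switch to M (-8 → 2). Not NE.
(M, L): Player 1 can switch to D (-6 → 7). Not NE.
(M, CL): Player 2 can switch to L (-6 → -3). Not NE.
(M, CR): Player 2 can switch to R (2 → 5). Not NE.
(M, R): Player 1 gets 2, best alternative -5; Player 2 gets 5, best alternative 2. No profitable deviation — NE.
(D, L): Player 2 can switch to CL (6 → 8). Not NE.
(D, CL): Player 1 can switch to U (-9 → -2). Not NE.
(D, CR): Player 1 can switch to U (1 → 2). Not NE.
(D, R): Player 1 can switch to M (-5 → 2). Not NE.

The unique pure-strategy Nash equilibrium is (M, R).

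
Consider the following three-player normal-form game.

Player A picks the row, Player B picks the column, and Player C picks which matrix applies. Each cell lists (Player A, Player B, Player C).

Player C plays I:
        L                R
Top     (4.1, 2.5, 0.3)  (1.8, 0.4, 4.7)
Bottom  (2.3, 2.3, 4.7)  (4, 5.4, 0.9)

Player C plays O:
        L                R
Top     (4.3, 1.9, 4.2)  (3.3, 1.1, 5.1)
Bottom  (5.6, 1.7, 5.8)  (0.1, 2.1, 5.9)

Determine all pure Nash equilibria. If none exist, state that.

Check each profile: it is a Nash equilibrium iff no player can strictly gain by switching unilaterally.
(Top, L, I): Player C can switch to O (0.3 → 4.2). Not NE.
(Top, L, O): Player A can switch to Bottom (4.3 → 5.6). Not NE.
(Top, R, I): Player A can switch to Bottom (1.8 → 4). Not NE.
(Top, R, O): Player B can switch to L (1.1 → 1.9). Not NE.
(Bottom, L, I): Player A can switch to Top (2.3 → 4.1). Not NE.
(Bottom, L, O): Player B can switch to R (1.7 → 2.1). Not NE.
(Bottom, R, I): Player C can switch to O (0.9 → 5.9). Not NE.
(Bottom, R, O): Player A can switch to Top (0.1 → 3.3). Not NE.

none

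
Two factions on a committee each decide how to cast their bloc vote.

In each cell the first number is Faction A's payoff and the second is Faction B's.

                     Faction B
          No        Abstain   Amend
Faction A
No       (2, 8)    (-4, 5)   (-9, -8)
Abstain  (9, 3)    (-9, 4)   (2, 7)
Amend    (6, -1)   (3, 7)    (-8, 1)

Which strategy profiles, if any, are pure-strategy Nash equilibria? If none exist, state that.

(Abstain, Amend), (Amend, Abstain)

Faction A against No: payoffs 2, 9, 6 → best response Abstain.
Faction A against Abstain: payoffs -4, -9, 3 → best response Amend.
Faction A against Amend: payoffs -9, 2, -8 → best response Abstain.
Faction B against No: payoffs 8, 5, -8 → best response No.
Faction B against Abstain: payoffs 3, 4, 7 → best response Amend.
Faction B against Amend: payoffs -1, 7, 1 → best response Abstain.
Mutual best responses: (Abstain, Amend); (Amend, Abstain).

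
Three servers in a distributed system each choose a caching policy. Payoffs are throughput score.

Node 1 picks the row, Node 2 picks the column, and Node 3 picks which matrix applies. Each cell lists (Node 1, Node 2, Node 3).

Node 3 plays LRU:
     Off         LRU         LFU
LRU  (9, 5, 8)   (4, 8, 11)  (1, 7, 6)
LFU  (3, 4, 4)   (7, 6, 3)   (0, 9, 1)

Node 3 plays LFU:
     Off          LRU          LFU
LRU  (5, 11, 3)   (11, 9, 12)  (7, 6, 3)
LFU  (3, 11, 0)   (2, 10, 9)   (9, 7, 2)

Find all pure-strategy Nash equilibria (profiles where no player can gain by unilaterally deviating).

There is no pure-strategy Nash equilibrium.

(LRU, Off, LRU): Node 2 can switch to LRU (5 → 8). Not NE.
(LRU, Off, LFU): Node 3 can switch to LRU (3 → 8). Not NE.
(LRU, LRU, LRU): Node 1 can switch to LFU (4 → 7). Not NE.
(LRU, LRU, LFU): Node 2 can switch to Off (9 → 11). Not NE.
(LRU, LFU, LRU): Node 2 can switch to LRU (7 → 8). Not NE.
(LRU, LFU, LFU): Node 1 can switch to LFU (7 → 9). Not NE.
(LFU, Off, LRU): Node 1 can switch to LRU (3 → 9). Not NE.
(LFU, Off, LFU): Node 1 can switch to LRU (3 → 5). Not NE.
(LFU, LRU, LRU): Node 2 can switch to LFU (6 → 9). Not NE.
(LFU, LRU, LFU): Node 1 can switch to LRU (2 → 11). Not NE.
(The remaining 2 profiles each have a profitable deviation by the same check.)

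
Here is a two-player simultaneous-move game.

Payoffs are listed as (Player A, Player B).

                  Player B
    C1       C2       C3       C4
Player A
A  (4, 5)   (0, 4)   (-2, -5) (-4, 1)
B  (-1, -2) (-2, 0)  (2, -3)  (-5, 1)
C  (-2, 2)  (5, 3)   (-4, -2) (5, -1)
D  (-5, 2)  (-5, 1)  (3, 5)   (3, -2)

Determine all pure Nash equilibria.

Player A against C1: payoffs 4, -1, -2, -5 → best response A.
Player A against C2: payoffs 0, -2, 5, -5 → best response C.
Player A against C3: payoffs -2, 2, -4, 3 → best response D.
Player A against C4: payoffs -4, -5, 5, 3 → best response C.
Player B against A: payoffs 5, 4, -5, 1 → best response C1.
Player B against B: payoffs -2, 0, -3, 1 → best response C4.
Player B against C: payoffs 2, 3, -2, -1 → best response C2.
Player B against D: payoffs 2, 1, 5, -2 → best response C3.
Mutual best responses: (A, C1); (C, C2); (D, C3).

The pure Nash equilibria are (A, C1), (C, C2), (D, C3).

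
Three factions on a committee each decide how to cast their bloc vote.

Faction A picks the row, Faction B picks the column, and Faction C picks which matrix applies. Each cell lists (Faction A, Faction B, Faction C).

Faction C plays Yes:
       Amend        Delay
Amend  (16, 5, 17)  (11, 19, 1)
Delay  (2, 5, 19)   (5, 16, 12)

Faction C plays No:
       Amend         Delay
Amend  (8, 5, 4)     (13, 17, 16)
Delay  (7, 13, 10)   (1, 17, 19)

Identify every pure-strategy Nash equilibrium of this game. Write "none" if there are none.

(Amend, Delay, No)

Faction A against (Amend, Yes): payoffs 16, 2 → best response Amend.
Faction A against (Amend, No): payoffs 8, 7 → best response Amend.
Faction A against (Delay, Yes): payoffs 11, 5 → best response Amend.
Faction A against (Delay, No): payoffs 13, 1 → best response Amend.
Faction B against (Amend, Yes): payoffs 5, 19 → best response Delay.
Faction B against (Amend, No): payoffs 5, 17 → best response Delay.
Faction B against (Delay, Yes): payoffs 5, 16 → best response Delay.
Faction B against (Delay, No): payoffs 13, 17 → best response Delay.
Faction C against (Amend, Amend): payoffs 17, 4 → best response Yes.
Faction C against (Amend, Delay): payoffs 1, 16 → best response No.
Faction C against (Delay, Amend): payoffs 19, 10 → best response Yes.
Faction C against (Delay, Delay): payoffs 12, 19 → best response No.
Mutual best responses: (Amend, Delay, No).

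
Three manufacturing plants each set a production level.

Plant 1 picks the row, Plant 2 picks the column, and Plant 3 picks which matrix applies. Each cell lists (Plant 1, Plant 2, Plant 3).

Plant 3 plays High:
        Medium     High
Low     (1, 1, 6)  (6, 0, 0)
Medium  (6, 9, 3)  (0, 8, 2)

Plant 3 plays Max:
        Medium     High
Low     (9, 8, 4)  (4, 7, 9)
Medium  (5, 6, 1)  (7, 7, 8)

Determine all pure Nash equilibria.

(Low, Medium, High): Plant 1 can switch to Medium (1 → 6). Not NE.
(Low, Medium, Max): Plant 3 can switch to High (4 → 6). Not NE.
(Low, High, High): Plant 2 can switch to Medium (0 → 1). Not NE.
(Low, High, Max): Plant 1 can switch to Medium (4 → 7). Not NE.
(Medium, Medium, High): Plant 1 gets 6, best alternative 1; Plant 2 gets 9, best alternative 8; Plant 3 gets 3, best alternative 1. No profitable deviation — NE.
(Medium, Medium, Max): Plant 1 can switch to Low (5 → 9). Not NE.
(Medium, High, High): Plant 1 can switch to Low (0 → 6). Not NE.
(Medium, High, Max): Plant 1 gets 7, best alternative 4; Plant 2 gets 7, best alternative 6; Plant 3 gets 8, best alternative 2. No profitable deviation — NE.

Pure-strategy Nash equilibria: (Medium, Medium, High) and (Medium, High, Max)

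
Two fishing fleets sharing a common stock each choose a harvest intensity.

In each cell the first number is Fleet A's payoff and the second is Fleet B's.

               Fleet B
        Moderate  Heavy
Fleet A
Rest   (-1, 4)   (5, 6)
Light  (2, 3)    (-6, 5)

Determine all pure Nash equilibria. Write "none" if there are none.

(Rest, Heavy)

(Rest, Moderate): Fleet A can switch to Light (-1 → 2). Not NE.
(Rest, Heavy): Fleet A gets 5, best alternative -6; Fleet B gets 6, best alternative 4. No profitable deviation — NE.
(Light, Moderate): Fleet B can switch to Heavy (3 → 5). Not NE.
(Light, Heavy): Fleet A can switch to Rest (-6 → 5). Not NE.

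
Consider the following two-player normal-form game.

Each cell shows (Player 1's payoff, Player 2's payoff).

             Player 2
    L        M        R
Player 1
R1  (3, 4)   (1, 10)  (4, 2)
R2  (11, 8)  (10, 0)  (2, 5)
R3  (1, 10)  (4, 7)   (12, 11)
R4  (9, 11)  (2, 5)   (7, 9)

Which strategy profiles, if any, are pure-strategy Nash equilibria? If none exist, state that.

Pure-strategy Nash equilibria: (R2, L) and (R3, R)

(R1, L): Player 1 can switch to R2 (3 → 11). Not NE.
(R1, M): Player 1 can switch to R2 (1 → 10). Not NE.
(R1, R): Player 1 can switch to R3 (4 → 12). Not NE.
(R2, L): Player 1 gets 11, best alternative 9; Player 2 gets 8, best alternative 5. No profitable deviation — NE.
(R2, M): Player 2 can switch to L (0 → 8). Not NE.
(R2, R): Player 1 can switch to R1 (2 → 4). Not NE.
(R3, L): Player 1 can switch to R1 (1 → 3). Not NE.
(R3, R): Player 1 gets 12, best alternative 7; Player 2 gets 11, best alternative 10. No profitable deviation — NE.
(The remaining 4 profiles each have a profitable deviation by the same check.)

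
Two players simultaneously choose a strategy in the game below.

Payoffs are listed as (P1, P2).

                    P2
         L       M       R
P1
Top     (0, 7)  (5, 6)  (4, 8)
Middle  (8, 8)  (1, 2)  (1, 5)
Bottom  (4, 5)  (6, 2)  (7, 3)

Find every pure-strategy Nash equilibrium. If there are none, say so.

The unique pure-strategy Nash equilibrium is (Middle, L).

(Top, L): P1 can switch to Middle (0 → 8). Not NE.
(Top, M): P1 can switch to Bottom (5 → 6). Not NE.
(Top, R): P1 can switch to Bottom (4 → 7). Not NE.
(Middle, L): P1 gets 8, best alternative 4; P2 gets 8, best alternative 5. No profitable deviation — NE.
(Middle, M): P1 can switch to Top (1 → 5). Not NE.
(Middle, R): P1 can switch to Top (1 → 4). Not NE.
(Bottom, L): P1 can switch to Middle (4 → 8). Not NE.
(The remaining 2 profiles each have a profitable deviation by the same check.)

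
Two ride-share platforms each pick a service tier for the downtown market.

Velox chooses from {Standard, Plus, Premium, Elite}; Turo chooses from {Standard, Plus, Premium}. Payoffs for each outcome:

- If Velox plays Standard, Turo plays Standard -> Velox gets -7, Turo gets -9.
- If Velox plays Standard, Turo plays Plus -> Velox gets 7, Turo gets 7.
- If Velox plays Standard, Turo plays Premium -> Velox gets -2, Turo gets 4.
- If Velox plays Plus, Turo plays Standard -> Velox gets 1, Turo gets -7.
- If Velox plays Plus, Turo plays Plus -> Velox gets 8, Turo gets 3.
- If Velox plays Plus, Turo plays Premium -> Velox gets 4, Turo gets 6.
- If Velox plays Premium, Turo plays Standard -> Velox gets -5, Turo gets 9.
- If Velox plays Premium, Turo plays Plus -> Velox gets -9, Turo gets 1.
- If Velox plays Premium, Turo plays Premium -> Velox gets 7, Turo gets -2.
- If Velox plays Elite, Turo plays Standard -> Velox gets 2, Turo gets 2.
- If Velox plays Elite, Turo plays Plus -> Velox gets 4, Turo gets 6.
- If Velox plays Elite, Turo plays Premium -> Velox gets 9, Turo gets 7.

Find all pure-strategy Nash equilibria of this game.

The unique pure-strategy Nash equilibrium is (Elite, Premium).

(Standard, Standard): Velox can switch to Plus (-7 → 1). Not NE.
(Standard, Plus): Velox can switch to Plus (7 → 8). Not NE.
(Standard, Premium): Velox can switch to Plus (-2 → 4). Not NE.
(Plus, Standard): Velox can switch to Elite (1 → 2). Not NE.
(Plus, Plus): Turo can switch to Premium (3 → 6). Not NE.
(Plus, Premium): Velox can switch to Premium (4 → 7). Not NE.
(Premium, Standard): Velox can switch to Plus (-5 → 1). Not NE.
(Premium, Plus): Velox can switch to Standard (-9 → 7). Not NE.
(Elite, Premium): Velox gets 9, best alternative 7; Turo gets 7, best alternative 6. No profitable deviation — NE.
(The remaining 3 profiles each have a profitable deviation by the same check.)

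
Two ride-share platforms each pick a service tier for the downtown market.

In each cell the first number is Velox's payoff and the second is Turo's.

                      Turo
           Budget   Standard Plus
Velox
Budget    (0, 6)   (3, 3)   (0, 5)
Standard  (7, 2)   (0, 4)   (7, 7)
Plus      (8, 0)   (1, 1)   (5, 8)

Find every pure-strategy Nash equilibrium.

Pure NE: (Standard, Plus)

(Budget, Budget): Velox can switch to Standard (0 → 7). Not NE.
(Budget, Standard): Turo can switch to Budget (3 → 6). Not NE.
(Budget, Plus): Velox can switch to Standard (0 → 7). Not NE.
(Standard, Budget): Velox can switch to Plus (7 → 8). Not NE.
(Standard, Standard): Velox can switch to Budget (0 → 3). Not NE.
(Standard, Plus): Velox gets 7, best alternative 5; Turo gets 7, best alternative 4. No profitable deviation — NE.
(Plus, Budget): Turo can switch to Standard (0 → 1). Not NE.
(Plus, Standard): Velox can switch to Budget (1 → 3). Not NE.
(Plus, Plus): Velox can switch to Standard (5 → 7). Not NE.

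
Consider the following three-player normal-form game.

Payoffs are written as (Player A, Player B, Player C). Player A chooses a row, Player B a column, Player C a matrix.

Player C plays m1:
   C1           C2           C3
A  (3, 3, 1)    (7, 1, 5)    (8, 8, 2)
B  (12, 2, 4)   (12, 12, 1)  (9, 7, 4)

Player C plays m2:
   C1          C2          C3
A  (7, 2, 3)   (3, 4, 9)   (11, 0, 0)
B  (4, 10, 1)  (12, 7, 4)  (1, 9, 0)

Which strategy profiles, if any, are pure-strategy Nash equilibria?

(A, C1, m1): Player A can switch to B (3 → 12). Not NE.
(A, C1, m2): Player B can switch to C2 (2 → 4). Not NE.
(A, C2, m1): Player A can switch to B (7 → 12). Not NE.
(A, C2, m2): Player A can switch to B (3 → 12). Not NE.
(A, C3, m1): Player A can switch to B (8 → 9). Not NE.
(A, C3, m2): Player B can switch to C1 (0 → 2). Not NE.
(B, C1, m1): Player B can switch to C2 (2 → 12). Not NE.
(B, C1, m2): Player A can switch to A (4 → 7). Not NE.
(B, C2, m1): Player C can switch to m2 (1 → 4). Not NE.
(B, C2, m2): Player B can switch to C1 (7 → 10). Not NE.
(The remaining 2 profiles each have a profitable deviation by the same check.)

There is no pure-strategy Nash equilibrium.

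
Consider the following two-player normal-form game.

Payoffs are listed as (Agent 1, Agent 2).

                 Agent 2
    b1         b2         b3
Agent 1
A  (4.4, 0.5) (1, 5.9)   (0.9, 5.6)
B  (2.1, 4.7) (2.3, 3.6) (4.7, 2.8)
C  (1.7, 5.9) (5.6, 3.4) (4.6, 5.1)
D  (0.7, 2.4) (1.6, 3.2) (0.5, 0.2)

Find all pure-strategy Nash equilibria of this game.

Agent 1 against b1: payoffs 4.4, 2.1, 1.7, 0.7 → best response A.
Agent 1 against b2: payoffs 1, 2.3, 5.6, 1.6 → best response C.
Agent 1 against b3: payoffs 0.9, 4.7, 4.6, 0.5 → best response B.
Agent 2 against A: payoffs 0.5, 5.9, 5.6 → best response b2.
Agent 2 against B: payoffs 4.7, 3.6, 2.8 → best response b1.
Agent 2 against C: payoffs 5.9, 3.4, 5.1 → best response b1.
Agent 2 against D: payoffs 2.4, 3.2, 0.2 → best response b2.
No profile is a mutual best response for all players.

No pure-strategy Nash equilibrium.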